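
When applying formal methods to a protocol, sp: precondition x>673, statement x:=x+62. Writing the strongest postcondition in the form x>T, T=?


Formula: sp(P, x:=E) = exists old_x. (x = E[old_x/x]) AND P[old_x/x] (old_x is the value of x before the assignment; eliminate old_x by solving x = E[old_x/x] for old_x)
Step 1: Precondition P: x>673, i.e. old_x > 673
Step 2: Assignment gives x = old_x + 62, so old_x = x - 62
Step 3: Substitute into P: x - 62 > 673
Step 4: Simplify: x > 673+62 = 735

735


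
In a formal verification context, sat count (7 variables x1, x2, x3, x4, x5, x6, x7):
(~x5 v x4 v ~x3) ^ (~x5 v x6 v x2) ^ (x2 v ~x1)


CNF with 3 clauses over 7 vars (128 assignments).
An assignment satisfies CNF iff every clause has >=1 true literal.
Check each row (bits = x1,x2,x3,x4,x5,x6,x7; clause T/F shown):
  row 0 [0000000]: clauses=TTT -> 1
  row 1 [0000001]: clauses=TTT -> 1
  row 2 [0000010]: clauses=TTT -> 1
  row 3 [0000011]: clauses=TTT -> 1
  row 4 [0000100]: clauses=TFT -> 0
  (every remaining row is evaluated the same way; all 128 results are listed next)
Full result column, 8 rows per line (x1,x2,x3,x4 fixed per line; x5,x6,x7 runs 000..111 left to right):
  rows 0-7 [x1,x2,x3,x4=0000]: 11110011  (ones: 6)
  rows 8-15 [x1,x2,x3,x4=0001]: 11110011  (ones: 6)
  rows 16-23 [x1,x2,x3,x4=0010]: 11110000  (ones: 4)
  rows 24-31 [x1,x2,x3,x4=0011]: 11110011  (ones: 6)
  rows 32-39 [x1,x2,x3,x4=0100]: 11111111  (ones: 8)
  rows 40-47 [x1,x2,x3,x4=0101]: 11111111  (ones: 8)
  rows 48-55 [x1,x2,x3,x4=0110]: 11110000  (ones: 4)
  rows 56-63 [x1,x2,x3,x4=0111]: 11111111  (ones: 8)
  rows 64-71 [x1,x2,x3,x4=1000]: 00000000  (ones: 0)
  rows 72-79 [x1,x2,x3,x4=1001]: 00000000  (ones: 0)
  rows 80-87 [x1,x2,x3,x4=1010]: 00000000  (ones: 0)
  rows 88-95 [x1,x2,x3,x4=1011]: 00000000  (ones: 0)
  rows 96-103 [x1,x2,x3,x4=1100]: 11111111  (ones: 8)
  rows 104-111 [x1,x2,x3,x4=1101]: 11111111  (ones: 8)
  rows 112-119 [x1,x2,x3,x4=1110]: 11110000  (ones: 4)
  rows 120-127 [x1,x2,x3,x4=1111]: 11111111  (ones: 8)
Satisfying assignments = 6+6+4+6+8+8+4+8+0+0+0+0+8+8+4+8 = 78

78


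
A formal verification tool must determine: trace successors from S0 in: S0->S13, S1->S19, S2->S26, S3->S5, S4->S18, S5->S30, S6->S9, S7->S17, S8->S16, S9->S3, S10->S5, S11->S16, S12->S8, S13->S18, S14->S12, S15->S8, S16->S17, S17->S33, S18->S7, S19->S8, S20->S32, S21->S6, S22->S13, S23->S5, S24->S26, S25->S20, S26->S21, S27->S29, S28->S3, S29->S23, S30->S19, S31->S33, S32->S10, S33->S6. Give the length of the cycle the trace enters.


Trace from S0 until a state repeats:
  S0 -> S13 -> S18 -> S7 -> S17 -> S33 -> S6 -> S9 -> S3 -> S5 -> S30 -> S19 -> S8 -> S16 -> S17
S17 first seen at step 4, revisited at step 14.
Cycle length = 14 - 4 = 10

10


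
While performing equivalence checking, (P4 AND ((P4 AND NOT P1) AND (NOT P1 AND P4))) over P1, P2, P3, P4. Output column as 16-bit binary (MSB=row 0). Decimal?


Formula: (P4 AND ((P4 AND NOT P1) AND (NOT P1 AND P4))) over P1, P2, P3, P4 (16 rows)
Evaluate each row (bits = P1,P2,P3,P4, MSB first):
  row 0 [0000]: (0 AND ((0 AND NOT 0) AND (NOT 0 AND 0))) -> 0
  row 1 [0001]: (1 AND ((1 AND NOT 0) AND (NOT 0 AND 1))) -> 1
  row 2 [0010]: (0 AND ((0 AND NOT 0) AND (NOT 0 AND 0))) -> 0
  row 3 [0011]: (1 AND ((1 AND NOT 0) AND (NOT 0 AND 1))) -> 1
  row 4 [0100]: (0 AND ((0 AND NOT 0) AND (NOT 0 AND 0))) -> 0
  row 5 [0101]: (1 AND ((1 AND NOT 0) AND (NOT 0 AND 1))) -> 1
  row 6 [0110]: (0 AND ((0 AND NOT 0) AND (NOT 0 AND 0))) -> 0
  row 7 [0111]: (1 AND ((1 AND NOT 0) AND (NOT 0 AND 1))) -> 1
  row 8 [1000]: (0 AND ((0 AND NOT 1) AND (NOT 1 AND 0))) -> 0
  row 9 [1001]: (1 AND ((1 AND NOT 1) AND (NOT 1 AND 1))) -> 0
  row 10 [1010]: (0 AND ((0 AND NOT 1) AND (NOT 1 AND 0))) -> 0
  row 11 [1011]: (1 AND ((1 AND NOT 1) AND (NOT 1 AND 1))) -> 0
  row 12 [1100]: (0 AND ((0 AND NOT 1) AND (NOT 1 AND 0))) -> 0
  row 13 [1101]: (1 AND ((1 AND NOT 1) AND (NOT 1 AND 1))) -> 0
  row 14 [1110]: (0 AND ((0 AND NOT 1) AND (NOT 1 AND 0))) -> 0
  row 15 [1111]: (1 AND ((1 AND NOT 1) AND (NOT 1 AND 1))) -> 0
Full result column, 4 rows per line (P1,P2 fixed per line; P3,P4 runs 00..11 left to right):
  rows 0-3 [P1,P2=00]: 0101  = hex 5
  rows 4-7 [P1,P2=01]: 0101  = hex 5
  rows 8-11 [P1,P2=10]: 0000  = hex 0
  rows 12-15 [P1,P2=11]: 0000  = hex 0
Output column (row 0 .. row 15) = 0101010100000000
Output column grouped in 4s = 0101 0101 0000 0000 = 0x5500
Convert to decimal digit by digit (value = value*16 + digit):
  5 -> 5
  5*16 + 5 = 85
  85*16 + 0 = 1360
  1360*16 + 0 = 21760
Decimal = 21760

21760


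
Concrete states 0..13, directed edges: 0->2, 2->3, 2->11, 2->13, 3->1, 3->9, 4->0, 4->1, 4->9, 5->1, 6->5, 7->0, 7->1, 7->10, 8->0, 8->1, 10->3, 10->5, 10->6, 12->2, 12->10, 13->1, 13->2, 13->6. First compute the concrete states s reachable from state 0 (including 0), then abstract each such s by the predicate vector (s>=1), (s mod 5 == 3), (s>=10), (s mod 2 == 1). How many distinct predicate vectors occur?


BFS from 0:
Concrete reachable: {0, 1, 2, 3, 5, 6, 9, 11, 13}
Abstract via predicates (s>=1), (s mod 5 == 3), (s>=10), (s mod 2 == 1):
  (0,0,0,0) <- {0}
  (1,0,0,0) <- {2, 6}
  (1,0,0,1) <- {1, 5, 9}
  (1,0,1,1) <- {11}
  (1,1,0,1) <- {3}
  (1,1,1,1) <- {13}
Distinct abstract states = 6

6


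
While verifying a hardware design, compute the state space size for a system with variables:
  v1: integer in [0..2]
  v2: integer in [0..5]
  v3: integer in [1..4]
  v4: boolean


State space = product of domain sizes of all variables.
Domain sizes:
  v1 (integer in [0..2]): 3
  v2 (integer in [0..5]): 6
  v3 (integer in [1..4]): 4
  v4 (boolean): 2
Product = 3 * 6 * 4 * 2 = 144

144


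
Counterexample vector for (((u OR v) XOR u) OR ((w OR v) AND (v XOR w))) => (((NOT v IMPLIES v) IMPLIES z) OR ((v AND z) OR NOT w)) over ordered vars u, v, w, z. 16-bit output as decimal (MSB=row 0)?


F1 = (((u OR v) XOR u) OR ((w OR v) AND (v XOR w)))
F2 = (((NOT v IMPLIES v) IMPLIES z) OR ((v AND z) OR NOT w))
Counterexample to F1=>F2 is where F1=1 and F2=0.
Evaluate each row (bits = u,v,w,z, MSB first):
  row 0 [0000]: F1=0 F2=1 -> F1&~F2 -> 0
  row 1 [0001]: F1=0 F2=1 -> F1&~F2 -> 0
  row 2 [0010]: F1=1 F2=1 -> F1&~F2 -> 0
  row 3 [0011]: F1=1 F2=1 -> F1&~F2 -> 0
  row 4 [0100]: F1=1 F2=1 -> F1&~F2 -> 0
  row 5 [0101]: F1=1 F2=1 -> F1&~F2 -> 0
  row 6 [0110]: F1=1 F2=0 -> F1&~F2 -> 1
  row 7 [0111]: F1=1 F2=1 -> F1&~F2 -> 0
  row 8 [1000]: F1=0 F2=1 -> F1&~F2 -> 0
  row 9 [1001]: F1=0 F2=1 -> F1&~F2 -> 0
  row 10 [1010]: F1=1 F2=1 -> F1&~F2 -> 0
  row 11 [1011]: F1=1 F2=1 -> F1&~F2 -> 0
  row 12 [1100]: F1=1 F2=1 -> F1&~F2 -> 0
  row 13 [1101]: F1=1 F2=1 -> F1&~F2 -> 0
  row 14 [1110]: F1=0 F2=0 -> F1&~F2 -> 0
  row 15 [1111]: F1=0 F2=1 -> F1&~F2 -> 0
Full result column, 4 rows per line (u,v fixed per line; w,z runs 00..11 left to right):
  rows 0-3 [u,v=00]: 0000  = hex 0
  rows 4-7 [u,v=01]: 0010  = hex 2
  rows 8-11 [u,v=10]: 0000  = hex 0
  rows 12-15 [u,v=11]: 0000  = hex 0
Counterexample vector (row 0 .. row 15) = 0000001000000000
Output column grouped in 4s = 0000 0010 0000 0000 = 0x0200
Convert to decimal digit by digit (value = value*16 + digit):
  0 -> 0
  0*16 + 2 = 2
  2*16 + 0 = 32
  32*16 + 0 = 512
Decimal = 512

512


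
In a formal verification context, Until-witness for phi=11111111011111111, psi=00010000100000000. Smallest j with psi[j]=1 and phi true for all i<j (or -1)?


(phi U psi) at 0: need smallest j with psi[j]=1 and phi[i]=1 for all i in [0,j).
Scan from step 0:
  step 0: phi=1, psi=0 -> continue
  step 1: phi=1, psi=0 -> continue
  step 2: phi=1, psi=0 -> continue
  step 3: psi=1 and phi held for [0,3) -> witness found
Witness step = 3

3


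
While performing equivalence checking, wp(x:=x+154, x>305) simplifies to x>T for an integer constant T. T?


Formula: wp(x:=E, P) = P[E/x] (substitute E for x in postcondition)
Step 1: Postcondition: x>305
Step 2: Substitute x+154 for x: x+154>305
Step 3: Solve for x: x > 305-154 = 151

151


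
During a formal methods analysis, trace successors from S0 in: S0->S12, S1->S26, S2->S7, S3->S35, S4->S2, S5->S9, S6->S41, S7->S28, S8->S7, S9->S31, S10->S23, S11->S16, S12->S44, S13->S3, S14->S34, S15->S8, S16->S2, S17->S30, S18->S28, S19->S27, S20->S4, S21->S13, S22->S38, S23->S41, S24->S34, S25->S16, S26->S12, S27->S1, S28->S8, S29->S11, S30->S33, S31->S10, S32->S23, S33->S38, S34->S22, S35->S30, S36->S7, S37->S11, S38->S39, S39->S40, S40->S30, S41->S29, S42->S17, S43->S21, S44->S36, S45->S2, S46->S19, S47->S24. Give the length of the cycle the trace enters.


Trace from S0 until a state repeats:
  S0 -> S12 -> S44 -> S36 -> S7 -> S28 -> S8 -> S7
S7 first seen at step 4, revisited at step 7.
Cycle length = 7 - 4 = 3

3


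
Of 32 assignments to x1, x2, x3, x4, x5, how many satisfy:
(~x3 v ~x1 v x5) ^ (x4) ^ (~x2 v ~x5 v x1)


CNF with 3 clauses over 5 vars (32 assignments).
An assignment satisfies CNF iff every clause has >=1 true literal.
Check each row (bits = x1,x2,x3,x4,x5; clause T/F shown):
  row 0 [00000]: clauses=TFT -> 0
  row 1 [00001]: clauses=TFT -> 0
  row 2 [00010]: clauses=TTT -> 1
  row 3 [00011]: clauses=TTT -> 1
  row 4 [00100]: clauses=TFT -> 0
  row 5 [00101]: clauses=TFT -> 0
  row 6 [00110]: clauses=TTT -> 1
  row 7 [00111]: clauses=TTT -> 1
  row 8 [01000]: clauses=TFT -> 0
  row 9 [01001]: clauses=TFF -> 0
  row 10 [01010]: clauses=TTT -> 1
  row 11 [01011]: clauses=TTF -> 0
  row 12 [01100]: clauses=TFT -> 0
  row 13 [01101]: clauses=TFF -> 0
  row 14 [01110]: clauses=TTT -> 1
  row 15 [01111]: clauses=TTF -> 0
  row 16 [10000]: clauses=TFT -> 0
  row 17 [10001]: clauses=TFT -> 0
  row 18 [10010]: clauses=TTT -> 1
  row 19 [10011]: clauses=TTT -> 1
  row 20 [10100]: clauses=FFT -> 0
  row 21 [10101]: clauses=TFT -> 0
  row 22 [10110]: clauses=FTT -> 0
  row 23 [10111]: clauses=TTT -> 1
  row 24 [11000]: clauses=TFT -> 0
  row 25 [11001]: clauses=TFT -> 0
  row 26 [11010]: clauses=TTT -> 1
  row 27 [11011]: clauses=TTT -> 1
  row 28 [11100]: clauses=FFT -> 0
  row 29 [11101]: clauses=TFT -> 0
  row 30 [11110]: clauses=FTT -> 0
  row 31 [11111]: clauses=TTT -> 1
Full result column, 8 rows per line (x1,x2 fixed per line; x3,x4,x5 runs 000..111 left to right):
  rows 0-7 [x1,x2=00]: 00110011  (ones: 4)
  rows 8-15 [x1,x2=01]: 00100010  (ones: 2)
  rows 16-23 [x1,x2=10]: 00110001  (ones: 3)
  rows 24-31 [x1,x2=11]: 00110001  (ones: 3)
Satisfying assignments = 4+2+3+3 = 12

12


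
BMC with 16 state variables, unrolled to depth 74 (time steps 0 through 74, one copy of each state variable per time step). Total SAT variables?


BMC unrolls to depth k, creating one copy of each state var for steps 0..k.
Step count = 74 + 1 = 75 (steps 0 through 74)
Vars per step = 16
Total = 16 * 75 = 1200

1200


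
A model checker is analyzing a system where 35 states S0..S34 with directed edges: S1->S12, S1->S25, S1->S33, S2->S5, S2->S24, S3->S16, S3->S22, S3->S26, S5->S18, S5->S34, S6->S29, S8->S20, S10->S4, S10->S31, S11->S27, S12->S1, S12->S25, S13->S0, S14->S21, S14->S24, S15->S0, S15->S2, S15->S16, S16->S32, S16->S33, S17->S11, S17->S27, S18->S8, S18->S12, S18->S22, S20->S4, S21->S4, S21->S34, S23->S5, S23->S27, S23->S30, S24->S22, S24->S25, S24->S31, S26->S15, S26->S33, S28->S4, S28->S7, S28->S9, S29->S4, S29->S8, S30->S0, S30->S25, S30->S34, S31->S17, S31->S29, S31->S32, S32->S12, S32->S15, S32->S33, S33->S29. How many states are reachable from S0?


BFS from S0:
  layer 0: {S0}
Reachable set: {S0}
Count = 1

1


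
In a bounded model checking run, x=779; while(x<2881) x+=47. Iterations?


Step 1: x goes from 779 toward 2881 by 47; the body runs while x<2881, so iterations = ceil((bound-start)/step)
Step 2: Distance=2102
Step 3: ceil(2102/47)=45

45


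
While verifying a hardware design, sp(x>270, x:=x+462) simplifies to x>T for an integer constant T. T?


Formula: sp(P, x:=E) = exists old_x. (x = E[old_x/x]) AND P[old_x/x] (old_x is the value of x before the assignment; eliminate old_x by solving x = E[old_x/x] for old_x)
Step 1: Precondition P: x>270, i.e. old_x > 270
Step 2: Assignment gives x = old_x + 462, so old_x = x - 462
Step 3: Substitute into P: x - 462 > 270
Step 4: Simplify: x > 270+462 = 732

732


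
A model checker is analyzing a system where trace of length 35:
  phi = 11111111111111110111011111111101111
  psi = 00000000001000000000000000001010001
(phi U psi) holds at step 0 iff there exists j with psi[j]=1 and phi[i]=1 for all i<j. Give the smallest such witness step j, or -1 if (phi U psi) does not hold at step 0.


(phi U psi) at 0: need smallest j with psi[j]=1 and phi[i]=1 for all i in [0,j).
Scan from step 0:
  step 0: phi=1, psi=0 -> continue
  step 1: phi=1, psi=0 -> continue
  step 2: phi=1, psi=0 -> continue
  step 3: phi=1, psi=0 -> continue
  step 10: psi=1 and phi held for [0,10) -> witness found
Witness step = 10

10


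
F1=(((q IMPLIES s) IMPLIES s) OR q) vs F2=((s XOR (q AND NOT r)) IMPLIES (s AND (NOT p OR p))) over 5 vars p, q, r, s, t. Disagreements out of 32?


F1 = (((q IMPLIES s) IMPLIES s) OR q)
F2 = ((s XOR (q AND NOT r)) IMPLIES (s AND (NOT p OR p)))
Evaluate both on each of 32 rows (bits = p,q,r,s,t):
  row 0 [00000]: F1=0 F2=1 (differ) -> 1
  row 1 [00001]: F1=0 F2=1 (differ) -> 1
  row 2 [00010]: F1=1 F2=1 -> 0
  row 3 [00011]: F1=1 F2=1 -> 0
  row 4 [00100]: F1=0 F2=1 (differ) -> 1
  row 5 [00101]: F1=0 F2=1 (differ) -> 1
  row 6 [00110]: F1=1 F2=1 -> 0
  row 7 [00111]: F1=1 F2=1 -> 0
  row 8 [01000]: F1=1 F2=0 (differ) -> 1
  row 9 [01001]: F1=1 F2=0 (differ) -> 1
  row 10 [01010]: F1=1 F2=1 -> 0
  row 11 [01011]: F1=1 F2=1 -> 0
  row 12 [01100]: F1=1 F2=1 -> 0
  row 13 [01101]: F1=1 F2=1 -> 0
  row 14 [01110]: F1=1 F2=1 -> 0
  row 15 [01111]: F1=1 F2=1 -> 0
  row 16 [10000]: F1=0 F2=1 (differ) -> 1
  row 17 [10001]: F1=0 F2=1 (differ) -> 1
  row 18 [10010]: F1=1 F2=1 -> 0
  row 19 [10011]: F1=1 F2=1 -> 0
  row 20 [10100]: F1=0 F2=1 (differ) -> 1
  row 21 [10101]: F1=0 F2=1 (differ) -> 1
  row 22 [10110]: F1=1 F2=1 -> 0
  row 23 [10111]: F1=1 F2=1 -> 0
  row 24 [11000]: F1=1 F2=0 (differ) -> 1
  row 25 [11001]: F1=1 F2=0 (differ) -> 1
  row 26 [11010]: F1=1 F2=1 -> 0
  row 27 [11011]: F1=1 F2=1 -> 0
  row 28 [11100]: F1=1 F2=1 -> 0
  row 29 [11101]: F1=1 F2=1 -> 0
  row 30 [11110]: F1=1 F2=1 -> 0
  row 31 [11111]: F1=1 F2=1 -> 0
Full result column, 8 rows per line (p,q fixed per line; r,s,t runs 000..111 left to right):
  rows 0-7 [p,q=00]: 11001100  (ones: 4)
  rows 8-15 [p,q=01]: 11000000  (ones: 2)
  rows 16-23 [p,q=10]: 11001100  (ones: 4)
  rows 24-31 [p,q=11]: 11000000  (ones: 2)
Disagreements = 4+2+4+2 = 12

12


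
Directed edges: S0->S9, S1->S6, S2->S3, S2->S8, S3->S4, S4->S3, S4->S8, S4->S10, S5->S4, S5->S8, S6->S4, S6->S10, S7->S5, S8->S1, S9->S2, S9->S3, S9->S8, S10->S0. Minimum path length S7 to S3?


BFS layer-by-layer from S7:
  dist 0: {S7}
  dist 1: {S5}
  dist 2: {S4, S8}
  dist 3: {S1, S3, S10}
  -> S3 reached at distance 3
Shortest path length = 3

3


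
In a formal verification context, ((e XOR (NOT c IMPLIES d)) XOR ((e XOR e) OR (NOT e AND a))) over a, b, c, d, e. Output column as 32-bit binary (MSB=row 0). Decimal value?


Formula: ((e XOR (NOT c IMPLIES d)) XOR ((e XOR e) OR (NOT e AND a))) over a, b, c, d, e (32 rows)
Evaluate each row (bits = a,b,c,d,e, MSB first):
  row 0 [00000]: ((0 XOR (NOT 0 IMPLIES 0)) XOR ((0 XOR 0) OR (NOT 0 AND 0))) -> 0
  row 1 [00001]: ((1 XOR (NOT 0 IMPLIES 0)) XOR ((1 XOR 1) OR (NOT 1 AND 0))) -> 1
  row 2 [00010]: ((0 XOR (NOT 0 IMPLIES 1)) XOR ((0 XOR 0) OR (NOT 0 AND 0))) -> 1
  row 3 [00011]: ((1 XOR (NOT 0 IMPLIES 1)) XOR ((1 XOR 1) OR (NOT 1 AND 0))) -> 0
  row 4 [00100]: ((0 XOR (NOT 1 IMPLIES 0)) XOR ((0 XOR 0) OR (NOT 0 AND 0))) -> 1
  row 5 [00101]: ((1 XOR (NOT 1 IMPLIES 0)) XOR ((1 XOR 1) OR (NOT 1 AND 0))) -> 0
  row 6 [00110]: ((0 XOR (NOT 1 IMPLIES 1)) XOR ((0 XOR 0) OR (NOT 0 AND 0))) -> 1
  row 7 [00111]: ((1 XOR (NOT 1 IMPLIES 1)) XOR ((1 XOR 1) OR (NOT 1 AND 0))) -> 0
  row 8 [01000]: ((0 XOR (NOT 0 IMPLIES 0)) XOR ((0 XOR 0) OR (NOT 0 AND 0))) -> 0
  row 9 [01001]: ((1 XOR (NOT 0 IMPLIES 0)) XOR ((1 XOR 1) OR (NOT 1 AND 0))) -> 1
  row 10 [01010]: ((0 XOR (NOT 0 IMPLIES 1)) XOR ((0 XOR 0) OR (NOT 0 AND 0))) -> 1
  row 11 [01011]: ((1 XOR (NOT 0 IMPLIES 1)) XOR ((1 XOR 1) OR (NOT 1 AND 0))) -> 0
  row 12 [01100]: ((0 XOR (NOT 1 IMPLIES 0)) XOR ((0 XOR 0) OR (NOT 0 AND 0))) -> 1
  row 13 [01101]: ((1 XOR (NOT 1 IMPLIES 0)) XOR ((1 XOR 1) OR (NOT 1 AND 0))) -> 0
  row 14 [01110]: ((0 XOR (NOT 1 IMPLIES 1)) XOR ((0 XOR 0) OR (NOT 0 AND 0))) -> 1
  row 15 [01111]: ((1 XOR (NOT 1 IMPLIES 1)) XOR ((1 XOR 1) OR (NOT 1 AND 0))) -> 0
  row 16 [10000]: ((0 XOR (NOT 0 IMPLIES 0)) XOR ((0 XOR 0) OR (NOT 0 AND 1))) -> 1
  row 17 [10001]: ((1 XOR (NOT 0 IMPLIES 0)) XOR ((1 XOR 1) OR (NOT 1 AND 1))) -> 1
  row 18 [10010]: ((0 XOR (NOT 0 IMPLIES 1)) XOR ((0 XOR 0) OR (NOT 0 AND 1))) -> 0
  row 19 [10011]: ((1 XOR (NOT 0 IMPLIES 1)) XOR ((1 XOR 1) OR (NOT 1 AND 1))) -> 0
  row 20 [10100]: ((0 XOR (NOT 1 IMPLIES 0)) XOR ((0 XOR 0) OR (NOT 0 AND 1))) -> 0
  row 21 [10101]: ((1 XOR (NOT 1 IMPLIES 0)) XOR ((1 XOR 1) OR (NOT 1 AND 1))) -> 0
  row 22 [10110]: ((0 XOR (NOT 1 IMPLIES 1)) XOR ((0 XOR 0) OR (NOT 0 AND 1))) -> 0
  row 23 [10111]: ((1 XOR (NOT 1 IMPLIES 1)) XOR ((1 XOR 1) OR (NOT 1 AND 1))) -> 0
  row 24 [11000]: ((0 XOR (NOT 0 IMPLIES 0)) XOR ((0 XOR 0) OR (NOT 0 AND 1))) -> 1
  row 25 [11001]: ((1 XOR (NOT 0 IMPLIES 0)) XOR ((1 XOR 1) OR (NOT 1 AND 1))) -> 1
  row 26 [11010]: ((0 XOR (NOT 0 IMPLIES 1)) XOR ((0 XOR 0) OR (NOT 0 AND 1))) -> 0
  row 27 [11011]: ((1 XOR (NOT 0 IMPLIES 1)) XOR ((1 XOR 1) OR (NOT 1 AND 1))) -> 0
  row 28 [11100]: ((0 XOR (NOT 1 IMPLIES 0)) XOR ((0 XOR 0) OR (NOT 0 AND 1))) -> 0
  row 29 [11101]: ((1 XOR (NOT 1 IMPLIES 0)) XOR ((1 XOR 1) OR (NOT 1 AND 1))) -> 0
  row 30 [11110]: ((0 XOR (NOT 1 IMPLIES 1)) XOR ((0 XOR 0) OR (NOT 0 AND 1))) -> 0
  row 31 [11111]: ((1 XOR (NOT 1 IMPLIES 1)) XOR ((1 XOR 1) OR (NOT 1 AND 1))) -> 0
Full result column, 4 rows per line (a,b,c fixed per line; d,e runs 00..11 left to right):
  rows 0-3 [a,b,c=000]: 0110  = hex 6
  rows 4-7 [a,b,c=001]: 1010  = hex A
  rows 8-11 [a,b,c=010]: 0110  = hex 6
  rows 12-15 [a,b,c=011]: 1010  = hex A
  rows 16-19 [a,b,c=100]: 1100  = hex C
  rows 20-23 [a,b,c=101]: 0000  = hex 0
  rows 24-27 [a,b,c=110]: 1100  = hex C
  rows 28-31 [a,b,c=111]: 0000  = hex 0
Output column (row 0 .. row 31) = 01101010011010101100000011000000
Output column grouped in 4s = 0110 1010 0110 1010 1100 0000 1100 0000 = 0x6A6AC0C0
Convert to decimal digit by digit (value = value*16 + digit):
  6 -> 6
  6*16 + 10 (A) = 106
  106*16 + 6 = 1702
  1702*16 + 10 (A) = 27242
  27242*16 + 12 (C) = 435884
  435884*16 + 0 = 6974144
  6974144*16 + 12 (C) = 111586316
  111586316*16 + 0 = 1785381056
Decimal = 1785381056

1785381056


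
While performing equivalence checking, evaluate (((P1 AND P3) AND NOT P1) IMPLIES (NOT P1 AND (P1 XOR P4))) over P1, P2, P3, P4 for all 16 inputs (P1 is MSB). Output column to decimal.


Formula: (((P1 AND P3) AND NOT P1) IMPLIES (NOT P1 AND (P1 XOR P4))) over P1, P2, P3, P4 (16 rows)
Evaluate each row (bits = P1,P2,P3,P4, MSB first):
  row 0 [0000]: (((0 AND 0) AND NOT 0) IMPLIES (NOT 0 AND (0 XOR 0))) -> 1
  row 1 [0001]: (((0 AND 0) AND NOT 0) IMPLIES (NOT 0 AND (0 XOR 1))) -> 1
  row 2 [0010]: (((0 AND 1) AND NOT 0) IMPLIES (NOT 0 AND (0 XOR 0))) -> 1
  row 3 [0011]: (((0 AND 1) AND NOT 0) IMPLIES (NOT 0 AND (0 XOR 1))) -> 1
  row 4 [0100]: (((0 AND 0) AND NOT 0) IMPLIES (NOT 0 AND (0 XOR 0))) -> 1
  row 5 [0101]: (((0 AND 0) AND NOT 0) IMPLIES (NOT 0 AND (0 XOR 1))) -> 1
  row 6 [0110]: (((0 AND 1) AND NOT 0) IMPLIES (NOT 0 AND (0 XOR 0))) -> 1
  row 7 [0111]: (((0 AND 1) AND NOT 0) IMPLIES (NOT 0 AND (0 XOR 1))) -> 1
  row 8 [1000]: (((1 AND 0) AND NOT 1) IMPLIES (NOT 1 AND (1 XOR 0))) -> 1
  row 9 [1001]: (((1 AND 0) AND NOT 1) IMPLIES (NOT 1 AND (1 XOR 1))) -> 1
  row 10 [1010]: (((1 AND 1) AND NOT 1) IMPLIES (NOT 1 AND (1 XOR 0))) -> 1
  row 11 [1011]: (((1 AND 1) AND NOT 1) IMPLIES (NOT 1 AND (1 XOR 1))) -> 1
  row 12 [1100]: (((1 AND 0) AND NOT 1) IMPLIES (NOT 1 AND (1 XOR 0))) -> 1
  row 13 [1101]: (((1 AND 0) AND NOT 1) IMPLIES (NOT 1 AND (1 XOR 1))) -> 1
  row 14 [1110]: (((1 AND 1) AND NOT 1) IMPLIES (NOT 1 AND (1 XOR 0))) -> 1
  row 15 [1111]: (((1 AND 1) AND NOT 1) IMPLIES (NOT 1 AND (1 XOR 1))) -> 1
Full result column, 4 rows per line (P1,P2 fixed per line; P3,P4 runs 00..11 left to right):
  rows 0-3 [P1,P2=00]: 1111  = hex F
  rows 4-7 [P1,P2=01]: 1111  = hex F
  rows 8-11 [P1,P2=10]: 1111  = hex F
  rows 12-15 [P1,P2=11]: 1111  = hex F
Output column (row 0 .. row 15) = 1111111111111111
Output column grouped in 4s = 1111 1111 1111 1111 = 0xFFFF
Convert to decimal digit by digit (value = value*16 + digit):
  F -> 15
  15*16 + 15 (F) = 255
  255*16 + 15 (F) = 4095
  4095*16 + 15 (F) = 65535
Decimal = 65535

65535


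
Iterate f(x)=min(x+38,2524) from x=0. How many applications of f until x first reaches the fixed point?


Step 1: x=0, cap=2524, increment=38
Step 2: x grows by 38 each step until capped at 2524; fixed point is x=2524
Step 3: iterations = ceil(2524/38) = 67

67


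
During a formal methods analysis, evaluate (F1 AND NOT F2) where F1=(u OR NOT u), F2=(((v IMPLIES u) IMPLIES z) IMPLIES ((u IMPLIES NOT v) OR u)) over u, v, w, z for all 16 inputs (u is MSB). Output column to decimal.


F1 = (u OR NOT u)
F2 = (((v IMPLIES u) IMPLIES z) IMPLIES ((u IMPLIES NOT v) OR u))
Counterexample to F1=>F2 is where F1=1 and F2=0.
Evaluate each row (bits = u,v,w,z, MSB first):
  row 0 [0000]: F1=1 F2=1 -> F1&~F2 -> 0
  row 1 [0001]: F1=1 F2=1 -> F1&~F2 -> 0
  row 2 [0010]: F1=1 F2=1 -> F1&~F2 -> 0
  row 3 [0011]: F1=1 F2=1 -> F1&~F2 -> 0
  row 4 [0100]: F1=1 F2=1 -> F1&~F2 -> 0
  row 5 [0101]: F1=1 F2=1 -> F1&~F2 -> 0
  row 6 [0110]: F1=1 F2=1 -> F1&~F2 -> 0
  row 7 [0111]: F1=1 F2=1 -> F1&~F2 -> 0
  row 8 [1000]: F1=1 F2=1 -> F1&~F2 -> 0
  row 9 [1001]: F1=1 F2=1 -> F1&~F2 -> 0
  row 10 [1010]: F1=1 F2=1 -> F1&~F2 -> 0
  row 11 [1011]: F1=1 F2=1 -> F1&~F2 -> 0
  row 12 [1100]: F1=1 F2=1 -> F1&~F2 -> 0
  row 13 [1101]: F1=1 F2=1 -> F1&~F2 -> 0
  row 14 [1110]: F1=1 F2=1 -> F1&~F2 -> 0
  row 15 [1111]: F1=1 F2=1 -> F1&~F2 -> 0
Full result column, 4 rows per line (u,v fixed per line; w,z runs 00..11 left to right):
  rows 0-3 [u,v=00]: 0000  = hex 0
  rows 4-7 [u,v=01]: 0000  = hex 0
  rows 8-11 [u,v=10]: 0000  = hex 0
  rows 12-15 [u,v=11]: 0000  = hex 0
Counterexample vector (row 0 .. row 15) = 0000000000000000
Output column grouped in 4s = 0000 0000 0000 0000 = 0x0000
Convert to decimal digit by digit (value = value*16 + digit):
  0 -> 0
  0*16 + 0 = 0
  0*16 + 0 = 0
  0*16 + 0 = 0
Decimal = 0

0


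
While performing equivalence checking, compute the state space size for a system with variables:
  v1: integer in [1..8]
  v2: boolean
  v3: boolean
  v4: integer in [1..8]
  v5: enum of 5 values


State space = product of domain sizes of all variables.
Domain sizes:
  v1 (integer in [1..8]): 8
  v2 (boolean): 2
  v3 (boolean): 2
  v4 (integer in [1..8]): 8
  v5 (enum of 5 values): 5
Product = 8 * 2 * 2 * 8 * 5 = 1280

1280


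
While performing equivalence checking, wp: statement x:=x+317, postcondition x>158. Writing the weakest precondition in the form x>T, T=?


Formula: wp(x:=E, P) = P[E/x] (substitute E for x in postcondition)
Step 1: Postcondition: x>158
Step 2: Substitute x+317 for x: x+317>158
Step 3: Solve for x: x > 158-317 = -159

-159


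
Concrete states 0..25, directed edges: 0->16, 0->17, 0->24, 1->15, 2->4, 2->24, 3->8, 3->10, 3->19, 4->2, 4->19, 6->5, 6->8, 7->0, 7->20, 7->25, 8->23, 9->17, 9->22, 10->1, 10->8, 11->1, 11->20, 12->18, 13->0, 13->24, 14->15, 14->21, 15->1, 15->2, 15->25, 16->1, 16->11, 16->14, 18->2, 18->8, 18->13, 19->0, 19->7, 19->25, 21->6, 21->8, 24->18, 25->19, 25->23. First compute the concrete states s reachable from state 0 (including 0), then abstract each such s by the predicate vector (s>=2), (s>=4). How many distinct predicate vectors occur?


BFS from 0:
Concrete reachable: {0, 1, 2, 4, 5, 6, 7, 8, 11, 13, 14, 15, 16, 17, 18, 19, 20, 21, 23, 24, 25}
Abstract via predicates (s>=2), (s>=4):
  (0,0) <- {0, 1}
  (1,0) <- {2}
  (1,1) <- {4, 5, 6, 7, 8, 11, 13, 14, 15, 16, 17, 18, 19, 20, 21, 23, 24, 25}
Distinct abstract states = 3

3


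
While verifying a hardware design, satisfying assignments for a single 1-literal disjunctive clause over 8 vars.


Step 1: Total=2^8=256
Step 2: Unsat when all 1 false: 2^7=128
Step 3: Sat=256-128=128

128


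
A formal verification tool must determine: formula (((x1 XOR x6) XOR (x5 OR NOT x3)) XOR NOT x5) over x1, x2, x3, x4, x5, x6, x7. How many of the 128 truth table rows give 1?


Formula: (((x1 XOR x6) XOR (x5 OR NOT x3)) XOR NOT x5) over 7 vars (128 rows)
Evaluate each row (x1, x2, x3, x4, x5, x6, x7 as bits, MSB first):
  row 0 [0000000]: (((0 XOR 0) XOR (0 OR NOT 0)) XOR NOT 0) -> 0
  row 1 [0000001]: (((0 XOR 0) XOR (0 OR NOT 0)) XOR NOT 0) -> 0
  row 2 [0000010]: (((0 XOR 1) XOR (0 OR NOT 0)) XOR NOT 0) -> 1
  row 3 [0000011]: (((0 XOR 1) XOR (0 OR NOT 0)) XOR NOT 0) -> 1
  row 4 [0000100]: (((0 XOR 0) XOR (1 OR NOT 0)) XOR NOT 1) -> 1
  (every remaining row is evaluated the same way; all 128 results are listed next)
Full result column, 8 rows per line (x1,x2,x3,x4 fixed per line; x5,x6,x7 runs 000..111 left to right):
  rows 0-7 [x1,x2,x3,x4=0000]: 00111100  (ones: 4)
  rows 8-15 [x1,x2,x3,x4=0001]: 00111100  (ones: 4)
  rows 16-23 [x1,x2,x3,x4=0010]: 11001100  (ones: 4)
  rows 24-31 [x1,x2,x3,x4=0011]: 11001100  (ones: 4)
  rows 32-39 [x1,x2,x3,x4=0100]: 00111100  (ones: 4)
  rows 40-47 [x1,x2,x3,x4=0101]: 00111100  (ones: 4)
  rows 48-55 [x1,x2,x3,x4=0110]: 11001100  (ones: 4)
  rows 56-63 [x1,x2,x3,x4=0111]: 11001100  (ones: 4)
  rows 64-71 [x1,x2,x3,x4=1000]: 11000011  (ones: 4)
  rows 72-79 [x1,x2,x3,x4=1001]: 11000011  (ones: 4)
  rows 80-87 [x1,x2,x3,x4=1010]: 00110011  (ones: 4)
  rows 88-95 [x1,x2,x3,x4=1011]: 00110011  (ones: 4)
  rows 96-103 [x1,x2,x3,x4=1100]: 11000011  (ones: 4)
  rows 104-111 [x1,x2,x3,x4=1101]: 11000011  (ones: 4)
  rows 112-119 [x1,x2,x3,x4=1110]: 00110011  (ones: 4)
  rows 120-127 [x1,x2,x3,x4=1111]: 00110011  (ones: 4)
Count of 1-rows = 4+4+4+4+4+4+4+4+4+4+4+4+4+4+4+4 = 64

64


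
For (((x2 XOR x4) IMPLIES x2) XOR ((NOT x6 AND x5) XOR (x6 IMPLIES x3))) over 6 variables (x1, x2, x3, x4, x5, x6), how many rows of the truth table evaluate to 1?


Formula: (((x2 XOR x4) IMPLIES x2) XOR ((NOT x6 AND x5) XOR (x6 IMPLIES x3))) over 6 vars (64 rows)
Evaluate each row (x1, x2, x3, x4, x5, x6 as bits, MSB first):
  row 0 [000000]: (((0 XOR 0) IMPLIES 0) XOR ((NOT 0 AND 0) XOR (0 IMPLIES 0))) -> 0
  row 1 [000001]: (((0 XOR 0) IMPLIES 0) XOR ((NOT 1 AND 0) XOR (1 IMPLIES 0))) -> 1
  row 2 [000010]: (((0 XOR 0) IMPLIES 0) XOR ((NOT 0 AND 1) XOR (0 IMPLIES 0))) -> 1
  row 3 [000011]: (((0 XOR 0) IMPLIES 0) XOR ((NOT 1 AND 1) XOR (1 IMPLIES 0))) -> 1
  row 4 [000100]: (((0 XOR 1) IMPLIES 0) XOR ((NOT 0 AND 0) XOR (0 IMPLIES 0))) -> 1
  (every remaining row is evaluated the same way; all 64 results are listed next)
Full result column, 8 rows per line (x1,x2,x3 fixed per line; x4,x5,x6 runs 000..111 left to right):
  rows 0-7 [x1,x2,x3=000]: 01111000  (ones: 4)
  rows 8-15 [x1,x2,x3=001]: 00101101  (ones: 4)
  rows 16-23 [x1,x2,x3=010]: 01110111  (ones: 6)
  rows 24-31 [x1,x2,x3=011]: 00100010  (ones: 2)
  rows 32-39 [x1,x2,x3=100]: 01111000  (ones: 4)
  rows 40-47 [x1,x2,x3=101]: 00101101  (ones: 4)
  rows 48-55 [x1,x2,x3=110]: 01110111  (ones: 6)
  rows 56-63 [x1,x2,x3=111]: 00100010  (ones: 2)
Count of 1-rows = 4+4+6+2+4+4+6+2 = 32

32


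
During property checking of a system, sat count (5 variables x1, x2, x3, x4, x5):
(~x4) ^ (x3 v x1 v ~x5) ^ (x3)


CNF with 3 clauses over 5 vars (32 assignments).
An assignment satisfies CNF iff every clause has >=1 true literal.
Check each row (bits = x1,x2,x3,x4,x5; clause T/F shown):
  row 0 [00000]: clauses=TTF -> 0
  row 1 [00001]: clauses=TFF -> 0
  row 2 [00010]: clauses=FTF -> 0
  row 3 [00011]: clauses=FFF -> 0
  row 4 [00100]: clauses=TTT -> 1
  row 5 [00101]: clauses=TTT -> 1
  row 6 [00110]: clauses=FTT -> 0
  row 7 [00111]: clauses=FTT -> 0
  row 8 [01000]: clauses=TTF -> 0
  row 9 [01001]: clauses=TFF -> 0
  row 10 [01010]: clauses=FTF -> 0
  row 11 [01011]: clauses=FFF -> 0
  row 12 [01100]: clauses=TTT -> 1
  row 13 [01101]: clauses=TTT -> 1
  row 14 [01110]: clauses=FTT -> 0
  row 15 [01111]: clauses=FTT -> 0
  row 16 [10000]: clauses=TTF -> 0
  row 17 [10001]: clauses=TTF -> 0
  row 18 [10010]: clauses=FTF -> 0
  row 19 [10011]: clauses=FTF -> 0
  row 20 [10100]: clauses=TTT -> 1
  row 21 [10101]: clauses=TTT -> 1
  row 22 [10110]: clauses=FTT -> 0
  row 23 [10111]: clauses=FTT -> 0
  row 24 [11000]: clauses=TTF -> 0
  row 25 [11001]: clauses=TTF -> 0
  row 26 [11010]: clauses=FTF -> 0
  row 27 [11011]: clauses=FTF -> 0
  row 28 [11100]: clauses=TTT -> 1
  row 29 [11101]: clauses=TTT -> 1
  row 30 [11110]: clauses=FTT -> 0
  row 31 [11111]: clauses=FTT -> 0
Full result column, 8 rows per line (x1,x2 fixed per line; x3,x4,x5 runs 000..111 left to right):
  rows 0-7 [x1,x2=00]: 00001100  (ones: 2)
  rows 8-15 [x1,x2=01]: 00001100  (ones: 2)
  rows 16-23 [x1,x2=10]: 00001100  (ones: 2)
  rows 24-31 [x1,x2=11]: 00001100  (ones: 2)
Satisfying assignments = 2+2+2+2 = 8

8


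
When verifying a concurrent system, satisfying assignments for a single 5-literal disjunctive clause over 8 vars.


Step 1: Total=2^8=256
Step 2: Unsat when all 5 false: 2^3=8
Step 3: Sat=256-8=248

248


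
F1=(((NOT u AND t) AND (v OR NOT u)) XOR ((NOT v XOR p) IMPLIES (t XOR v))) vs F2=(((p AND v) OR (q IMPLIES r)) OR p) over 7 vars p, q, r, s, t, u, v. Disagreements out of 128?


F1 = (((NOT u AND t) AND (v OR NOT u)) XOR ((NOT v XOR p) IMPLIES (t XOR v)))
F2 = (((p AND v) OR (q IMPLIES r)) OR p)
Evaluate both on each of 128 rows (bits = p,q,r,s,t,u,v):
  row 0 [0000000]: F1=0 F2=1 (differ) -> 1
  row 1 [0000001]: F1=1 F2=1 -> 0
  row 2 [0000010]: F1=0 F2=1 (differ) -> 1
  row 3 [0000011]: F1=1 F2=1 -> 0
  row 4 [0000100]: F1=0 F2=1 (differ) -> 1
  (every remaining row is evaluated the same way; all 128 results are listed next)
Full result column, 8 rows per line (p,q,r,s fixed per line; t,u,v runs 000..111 left to right):
  rows 0-7 [p,q,r,s=0000]: 10101100  (ones: 4)
  rows 8-15 [p,q,r,s=0001]: 10101100  (ones: 4)
  rows 16-23 [p,q,r,s=0010]: 10101100  (ones: 4)
  rows 24-31 [p,q,r,s=0011]: 10101100  (ones: 4)
  rows 32-39 [p,q,r,s=0100]: 01010011  (ones: 4)
  rows 40-47 [p,q,r,s=0101]: 01010011  (ones: 4)
  rows 48-55 [p,q,r,s=0110]: 10101100  (ones: 4)
  rows 56-63 [p,q,r,s=0111]: 10101100  (ones: 4)
  rows 64-71 [p,q,r,s=1000]: 00001001  (ones: 2)
  rows 72-79 [p,q,r,s=1001]: 00001001  (ones: 2)
  rows 80-87 [p,q,r,s=1010]: 00001001  (ones: 2)
  rows 88-95 [p,q,r,s=1011]: 00001001  (ones: 2)
  rows 96-103 [p,q,r,s=1100]: 00001001  (ones: 2)
  rows 104-111 [p,q,r,s=1101]: 00001001  (ones: 2)
  rows 112-119 [p,q,r,s=1110]: 00001001  (ones: 2)
  rows 120-127 [p,q,r,s=1111]: 00001001  (ones: 2)
Disagreements = 4+4+4+4+4+4+4+4+2+2+2+2+2+2+2+2 = 48

48


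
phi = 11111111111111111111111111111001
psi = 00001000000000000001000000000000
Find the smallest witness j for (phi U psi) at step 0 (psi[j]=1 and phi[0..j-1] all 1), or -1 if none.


(phi U psi) at 0: need smallest j with psi[j]=1 and phi[i]=1 for all i in [0,j).
Scan from step 0:
  step 0: phi=1, psi=0 -> continue
  step 1: phi=1, psi=0 -> continue
  step 2: phi=1, psi=0 -> continue
  step 3: phi=1, psi=0 -> continue
  step 4: psi=1 and phi held for [0,4) -> witness found
Witness step = 4

4


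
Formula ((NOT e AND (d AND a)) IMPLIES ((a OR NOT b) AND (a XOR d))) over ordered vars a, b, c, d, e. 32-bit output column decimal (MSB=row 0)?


Formula: ((NOT e AND (d AND a)) IMPLIES ((a OR NOT b) AND (a XOR d))) over a, b, c, d, e (32 rows)
Evaluate each row (bits = a,b,c,d,e, MSB first):
  row 0 [00000]: ((NOT 0 AND (0 AND 0)) IMPLIES ((0 OR NOT 0) AND (0 XOR 0))) -> 1
  row 1 [00001]: ((NOT 1 AND (0 AND 0)) IMPLIES ((0 OR NOT 0) AND (0 XOR 0))) -> 1
  row 2 [00010]: ((NOT 0 AND (1 AND 0)) IMPLIES ((0 OR NOT 0) AND (0 XOR 1))) -> 1
  row 3 [00011]: ((NOT 1 AND (1 AND 0)) IMPLIES ((0 OR NOT 0) AND (0 XOR 1))) -> 1
  row 4 [00100]: ((NOT 0 AND (0 AND 0)) IMPLIES ((0 OR NOT 0) AND (0 XOR 0))) -> 1
  row 5 [00101]: ((NOT 1 AND (0 AND 0)) IMPLIES ((0 OR NOT 0) AND (0 XOR 0))) -> 1
  row 6 [00110]: ((NOT 0 AND (1 AND 0)) IMPLIES ((0 OR NOT 0) AND (0 XOR 1))) -> 1
  row 7 [00111]: ((NOT 1 AND (1 AND 0)) IMPLIES ((0 OR NOT 0) AND (0 XOR 1))) -> 1
  row 8 [01000]: ((NOT 0 AND (0 AND 0)) IMPLIES ((0 OR NOT 1) AND (0 XOR 0))) -> 1
  row 9 [01001]: ((NOT 1 AND (0 AND 0)) IMPLIES ((0 OR NOT 1) AND (0 XOR 0))) -> 1
  row 10 [01010]: ((NOT 0 AND (1 AND 0)) IMPLIES ((0 OR NOT 1) AND (0 XOR 1))) -> 1
  row 11 [01011]: ((NOT 1 AND (1 AND 0)) IMPLIES ((0 OR NOT 1) AND (0 XOR 1))) -> 1
  row 12 [01100]: ((NOT 0 AND (0 AND 0)) IMPLIES ((0 OR NOT 1) AND (0 XOR 0))) -> 1
  row 13 [01101]: ((NOT 1 AND (0 AND 0)) IMPLIES ((0 OR NOT 1) AND (0 XOR 0))) -> 1
  row 14 [01110]: ((NOT 0 AND (1 AND 0)) IMPLIES ((0 OR NOT 1) AND (0 XOR 1))) -> 1
  row 15 [01111]: ((NOT 1 AND (1 AND 0)) IMPLIES ((0 OR NOT 1) AND (0 XOR 1))) -> 1
  row 16 [10000]: ((NOT 0 AND (0 AND 1)) IMPLIES ((1 OR NOT 0) AND (1 XOR 0))) -> 1
  row 17 [10001]: ((NOT 1 AND (0 AND 1)) IMPLIES ((1 OR NOT 0) AND (1 XOR 0))) -> 1
  row 18 [10010]: ((NOT 0 AND (1 AND 1)) IMPLIES ((1 OR NOT 0) AND (1 XOR 1))) -> 0
  row 19 [10011]: ((NOT 1 AND (1 AND 1)) IMPLIES ((1 OR NOT 0) AND (1 XOR 1))) -> 1
  row 20 [10100]: ((NOT 0 AND (0 AND 1)) IMPLIES ((1 OR NOT 0) AND (1 XOR 0))) -> 1
  row 21 [10101]: ((NOT 1 AND (0 AND 1)) IMPLIES ((1 OR NOT 0) AND (1 XOR 0))) -> 1
  row 22 [10110]: ((NOT 0 AND (1 AND 1)) IMPLIES ((1 OR NOT 0) AND (1 XOR 1))) -> 0
  row 23 [10111]: ((NOT 1 AND (1 AND 1)) IMPLIES ((1 OR NOT 0) AND (1 XOR 1))) -> 1
  row 24 [11000]: ((NOT 0 AND (0 AND 1)) IMPLIES ((1 OR NOT 1) AND (1 XOR 0))) -> 1
  row 25 [11001]: ((NOT 1 AND (0 AND 1)) IMPLIES ((1 OR NOT 1) AND (1 XOR 0))) -> 1
  row 26 [11010]: ((NOT 0 AND (1 AND 1)) IMPLIES ((1 OR NOT 1) AND (1 XOR 1))) -> 0
  row 27 [11011]: ((NOT 1 AND (1 AND 1)) IMPLIES ((1 OR NOT 1) AND (1 XOR 1))) -> 1
  row 28 [11100]: ((NOT 0 AND (0 AND 1)) IMPLIES ((1 OR NOT 1) AND (1 XOR 0))) -> 1
  row 29 [11101]: ((NOT 1 AND (0 AND 1)) IMPLIES ((1 OR NOT 1) AND (1 XOR 0))) -> 1
  row 30 [11110]: ((NOT 0 AND (1 AND 1)) IMPLIES ((1 OR NOT 1) AND (1 XOR 1))) -> 0
  row 31 [11111]: ((NOT 1 AND (1 AND 1)) IMPLIES ((1 OR NOT 1) AND (1 XOR 1))) -> 1
Full result column, 4 rows per line (a,b,c fixed per line; d,e runs 00..11 left to right):
  rows 0-3 [a,b,c=000]: 1111  = hex F
  rows 4-7 [a,b,c=001]: 1111  = hex F
  rows 8-11 [a,b,c=010]: 1111  = hex F
  rows 12-15 [a,b,c=011]: 1111  = hex F
  rows 16-19 [a,b,c=100]: 1101  = hex D
  rows 20-23 [a,b,c=101]: 1101  = hex D
  rows 24-27 [a,b,c=110]: 1101  = hex D
  rows 28-31 [a,b,c=111]: 1101  = hex D
Output column (row 0 .. row 31) = 11111111111111111101110111011101
Output column grouped in 4s = 1111 1111 1111 1111 1101 1101 1101 1101 = 0xFFFFDDDD
Convert to decimal digit by digit (value = value*16 + digit):
  F -> 15
  15*16 + 15 (F) = 255
  255*16 + 15 (F) = 4095
  4095*16 + 15 (F) = 65535
  65535*16 + 13 (D) = 1048573
  1048573*16 + 13 (D) = 16777181
  16777181*16 + 13 (D) = 268434909
  268434909*16 + 13 (D) = 4294958557
Decimal = 4294958557

4294958557


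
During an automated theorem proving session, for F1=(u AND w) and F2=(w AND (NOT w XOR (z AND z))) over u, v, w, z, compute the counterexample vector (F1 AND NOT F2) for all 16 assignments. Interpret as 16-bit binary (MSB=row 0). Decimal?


F1 = (u AND w)
F2 = (w AND (NOT w XOR (z AND z)))
Counterexample to F1=>F2 is where F1=1 and F2=0.
Evaluate each row (bits = u,v,w,z, MSB first):
  row 0 [0000]: F1=0 F2=0 -> F1&~F2 -> 0
  row 1 [0001]: F1=0 F2=0 -> F1&~F2 -> 0
  row 2 [0010]: F1=0 F2=0 -> F1&~F2 -> 0
  row 3 [0011]: F1=0 F2=1 -> F1&~F2 -> 0
  row 4 [0100]: F1=0 F2=0 -> F1&~F2 -> 0
  row 5 [0101]: F1=0 F2=0 -> F1&~F2 -> 0
  row 6 [0110]: F1=0 F2=0 -> F1&~F2 -> 0
  row 7 [0111]: F1=0 F2=1 -> F1&~F2 -> 0
  row 8 [1000]: F1=0 F2=0 -> F1&~F2 -> 0
  row 9 [1001]: F1=0 F2=0 -> F1&~F2 -> 0
  row 10 [1010]: F1=1 F2=0 -> F1&~F2 -> 1
  row 11 [1011]: F1=1 F2=1 -> F1&~F2 -> 0
  row 12 [1100]: F1=0 F2=0 -> F1&~F2 -> 0
  row 13 [1101]: F1=0 F2=0 -> F1&~F2 -> 0
  row 14 [1110]: F1=1 F2=0 -> F1&~F2 -> 1
  row 15 [1111]: F1=1 F2=1 -> F1&~F2 -> 0
Full result column, 4 rows per line (u,v fixed per line; w,z runs 00..11 left to right):
  rows 0-3 [u,v=00]: 0000  = hex 0
  rows 4-7 [u,v=01]: 0000  = hex 0
  rows 8-11 [u,v=10]: 0010  = hex 2
  rows 12-15 [u,v=11]: 0010  = hex 2
Counterexample vector (row 0 .. row 15) = 0000000000100010
Output column grouped in 4s = 0000 0000 0010 0010 = 0x0022
Convert to decimal digit by digit (value = value*16 + digit):
  0 -> 0
  0*16 + 0 = 0
  0*16 + 2 = 2
  2*16 + 2 = 34
Decimal = 34

34


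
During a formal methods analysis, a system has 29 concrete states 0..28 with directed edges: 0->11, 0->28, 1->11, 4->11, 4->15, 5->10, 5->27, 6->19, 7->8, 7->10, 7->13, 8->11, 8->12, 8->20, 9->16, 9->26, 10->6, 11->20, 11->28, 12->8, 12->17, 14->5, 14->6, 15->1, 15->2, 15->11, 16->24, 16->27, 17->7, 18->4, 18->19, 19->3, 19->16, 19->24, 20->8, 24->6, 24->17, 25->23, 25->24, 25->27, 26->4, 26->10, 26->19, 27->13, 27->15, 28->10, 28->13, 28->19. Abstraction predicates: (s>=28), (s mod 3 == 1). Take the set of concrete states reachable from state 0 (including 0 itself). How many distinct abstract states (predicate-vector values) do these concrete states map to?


BFS from 0:
Concrete reachable: {0, 1, 2, 3, 6, 7, 8, 10, 11, 12, 13, 15, 16, 17, 19, 20, 24, 27, 28}
Abstract via predicates (s>=28), (s mod 3 == 1):
  (0,0) <- {0, 2, 3, 6, 8, 11, 12, 15, 17, 20, 24, 27}
  (0,1) <- {1, 7, 10, 13, 16, 19}
  (1,1) <- {28}
Distinct abstract states = 3

3


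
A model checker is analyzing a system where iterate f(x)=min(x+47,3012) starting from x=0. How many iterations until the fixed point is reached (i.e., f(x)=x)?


Step 1: x=0, cap=3012, increment=47
Step 2: x grows by 47 each step until capped at 3012; fixed point is x=3012
Step 3: iterations = ceil(3012/47) = 65

65


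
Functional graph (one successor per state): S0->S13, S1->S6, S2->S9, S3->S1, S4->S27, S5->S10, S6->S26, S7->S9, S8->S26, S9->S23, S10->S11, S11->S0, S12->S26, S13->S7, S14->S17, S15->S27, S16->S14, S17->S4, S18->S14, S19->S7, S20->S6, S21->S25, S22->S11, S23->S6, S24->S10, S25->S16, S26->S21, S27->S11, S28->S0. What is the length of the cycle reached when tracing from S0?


Trace from S0 until a state repeats:
  S0 -> S13 -> S7 -> S9 -> S23 -> S6 -> S26 -> S21 -> S25 -> S16 -> S14 -> S17 -> S4 -> S27 -> S11 -> S0
S0 first seen at step 0, revisited at step 15.
Cycle length = 15 - 0 = 15

15


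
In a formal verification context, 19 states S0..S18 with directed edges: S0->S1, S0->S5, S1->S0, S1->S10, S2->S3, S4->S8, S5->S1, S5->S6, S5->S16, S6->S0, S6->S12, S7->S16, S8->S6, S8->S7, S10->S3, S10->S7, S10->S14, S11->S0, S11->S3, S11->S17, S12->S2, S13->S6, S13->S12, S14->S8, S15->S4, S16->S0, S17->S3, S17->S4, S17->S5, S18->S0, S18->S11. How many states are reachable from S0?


BFS from S0:
  layer 0: {S0}
  layer 1: {S1, S5}
  layer 2: {S6, S10, S16}
  layer 3: {S3, S7, S12, S14}
  layer 4: {S2, S8}
Reachable set: {S0, S1, S2, S3, S5, S6, S7, S8, S10, S12, S14, S16}
Count = 12

12


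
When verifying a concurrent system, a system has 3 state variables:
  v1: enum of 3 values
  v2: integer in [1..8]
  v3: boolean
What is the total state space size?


State space = product of domain sizes of all variables.
Domain sizes:
  v1 (enum of 3 values): 3
  v2 (integer in [1..8]): 8
  v3 (boolean): 2
Product = 3 * 8 * 2 = 48

48


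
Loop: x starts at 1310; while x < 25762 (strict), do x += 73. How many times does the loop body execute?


Step 1: x goes from 1310 toward 25762 by 73; the body runs while x<25762, so iterations = ceil((bound-start)/step)
Step 2: Distance=24452
Step 3: ceil(24452/73)=335

335


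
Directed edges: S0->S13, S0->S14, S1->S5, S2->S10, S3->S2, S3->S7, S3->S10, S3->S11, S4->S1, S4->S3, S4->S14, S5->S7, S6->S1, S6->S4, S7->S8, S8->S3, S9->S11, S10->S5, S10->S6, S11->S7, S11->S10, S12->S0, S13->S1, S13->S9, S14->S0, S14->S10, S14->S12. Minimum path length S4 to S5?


BFS layer-by-layer from S4:
  dist 0: {S4}
  dist 1: {S1, S3, S14}
  dist 2: {S0, S2, S5, S7, S10, S11, S12}
  -> S5 reached at distance 2
Shortest path length = 2

2
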